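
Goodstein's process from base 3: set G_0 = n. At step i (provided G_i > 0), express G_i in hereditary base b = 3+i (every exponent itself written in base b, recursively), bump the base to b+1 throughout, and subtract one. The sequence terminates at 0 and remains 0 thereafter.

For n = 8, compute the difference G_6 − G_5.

(0) 8|_3 = 2·3 + 2 ↦ 2·4 + 2|_4 = 10 ⇒ 9
(1) 9|_4 = 2·4 + 1 ↦ 2·5 + 1|_5 = 11 ⇒ 10
(2) 10|_5 = 2·5 ↦ 2·6|_6 = 12 ⇒ 11
(3) 11|_6 = 6 + 5 ↦ 7 + 5|_7 = 12 ⇒ 11
(4) 11|_7 = 7 + 4 ↦ 8 + 4|_8 = 12 ⇒ 11
(5) 11|_8 = 8 + 3 ↦ 9 + 3|_9 = 12 ⇒ 11

0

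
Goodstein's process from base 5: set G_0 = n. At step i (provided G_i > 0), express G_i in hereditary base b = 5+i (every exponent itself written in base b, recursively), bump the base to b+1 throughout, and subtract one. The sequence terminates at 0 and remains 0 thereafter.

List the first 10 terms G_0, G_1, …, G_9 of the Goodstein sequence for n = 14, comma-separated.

14, 15, 16, 17, 18, 19, 19, 19, 19, 19

14 —HB5→ 2·5 + 4 —bump→ 2·6 + 4 = 16 —(−1)→ 15
15 —HB6→ 2·6 + 3 —bump→ 2·7 + 3 = 17 —(−1)→ 16
16 —HB7→ 2·7 + 2 —bump→ 2·8 + 2 = 18 —(−1)→ 17
17 —HB8→ 2·8 + 1 —bump→ 2·9 + 1 = 19 —(−1)→ 18
18 —HB9→ 2·9 —bump→ 2·10 = 20 —(−1)→ 19
19 —HB10→ 10 + 9 —bump→ 11 + 9 = 20 —(−1)→ 19
19 —HB11→ 11 + 8 —bump→ 12 + 8 = 20 —(−1)→ 19
19 —HB12→ 12 + 7 —bump→ 13 + 7 = 20 —(−1)→ 19
19 —HB13→ 13 + 6 —bump→ 14 + 6 = 20 —(−1)→ 19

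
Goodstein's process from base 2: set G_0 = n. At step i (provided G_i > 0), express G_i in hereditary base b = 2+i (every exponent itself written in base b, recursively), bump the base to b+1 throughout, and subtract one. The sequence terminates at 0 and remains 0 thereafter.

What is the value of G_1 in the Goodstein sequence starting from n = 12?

107

base 2: 12 = 2^(2 + 1) + 2^2; at 3: 3^(3 + 1) + 3^3 = 108; next = 107
base 3: 107 = 3^(3 + 1) + 2·3^2 + 2·3 + 2; at 4: 4^(4 + 1) + 2·4^2 + 2·4 + 2 = 1066; next = 1065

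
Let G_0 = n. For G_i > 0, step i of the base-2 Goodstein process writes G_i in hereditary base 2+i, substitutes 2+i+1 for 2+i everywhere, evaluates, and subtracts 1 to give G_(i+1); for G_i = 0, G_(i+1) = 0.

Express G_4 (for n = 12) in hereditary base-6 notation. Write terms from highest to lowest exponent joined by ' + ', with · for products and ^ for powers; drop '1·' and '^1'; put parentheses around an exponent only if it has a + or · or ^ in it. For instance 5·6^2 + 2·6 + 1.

6^(6 + 1) + 2·6^2 + 6 + 5

base 2: 12 = 2^(2 + 1) + 2^2; at 3: 3^(3 + 1) + 3^3 = 108; next = 107
base 3: 107 = 3^(3 + 1) + 2·3^2 + 2·3 + 2; at 4: 4^(4 + 1) + 2·4^2 + 2·4 + 2 = 1066; next = 1065
base 4: 1065 = 4^(4 + 1) + 2·4^2 + 2·4 + 1; at 5: 5^(5 + 1) + 2·5^2 + 2·5 + 1 = 15686; next = 15685
base 5: 15685 = 5^(5 + 1) + 2·5^2 + 2·5; at 6: 6^(6 + 1) + 2·6^2 + 2·6 = 280020; next = 280019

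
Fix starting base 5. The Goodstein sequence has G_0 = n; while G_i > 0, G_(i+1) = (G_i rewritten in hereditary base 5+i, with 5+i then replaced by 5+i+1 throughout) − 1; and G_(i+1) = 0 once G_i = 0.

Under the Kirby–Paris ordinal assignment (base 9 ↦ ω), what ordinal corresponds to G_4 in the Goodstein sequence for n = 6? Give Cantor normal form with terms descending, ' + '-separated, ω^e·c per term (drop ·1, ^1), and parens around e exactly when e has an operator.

4

(0) 6|_5 = 5 + 1 ↦ 6 + 1|_6 = 7 ⇒ 6
(1) 6|_6 = 6 ↦ 7|_7 = 7 ⇒ 6
(2) 6|_7 = 6 ↦ 6|_8 = 6 ⇒ 5
(3) 5|_8 = 5 ↦ 5|_9 = 5 ⇒ 4
(4) 4|_9 = 4 ↦ 4|_10 = 4 ⇒ 3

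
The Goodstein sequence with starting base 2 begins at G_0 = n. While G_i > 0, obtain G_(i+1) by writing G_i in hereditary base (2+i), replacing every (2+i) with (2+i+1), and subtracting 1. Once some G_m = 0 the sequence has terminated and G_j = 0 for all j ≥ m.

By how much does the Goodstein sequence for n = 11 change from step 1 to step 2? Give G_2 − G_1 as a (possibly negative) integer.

step 0: 11 = 2^(2 + 1) + 2 + 1; sub 3 for 2: 3^(3 + 1) + 3 + 1; = 85; G_1 = 85−1 = 84
step 1: 84 = 3^(3 + 1) + 3; sub 4 for 3: 4^(4 + 1) + 4; = 1028; G_2 = 1028−1 = 1027

943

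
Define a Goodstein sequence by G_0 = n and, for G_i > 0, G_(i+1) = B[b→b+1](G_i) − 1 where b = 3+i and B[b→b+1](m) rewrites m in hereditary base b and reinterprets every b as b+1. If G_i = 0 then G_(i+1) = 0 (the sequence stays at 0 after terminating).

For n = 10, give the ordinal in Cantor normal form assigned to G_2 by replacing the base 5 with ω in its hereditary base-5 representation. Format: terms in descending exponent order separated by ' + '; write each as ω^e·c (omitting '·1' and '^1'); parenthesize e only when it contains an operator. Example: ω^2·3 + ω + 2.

[0] 10 ≡ 3^2 + 1 (base 3). Lift 4: 17. −1: 16.
[1] 16 ≡ 4^2 (base 4). Lift 5: 25. −1: 24.
[2] 24 ≡ 4·5 + 4 (base 5). Lift 6: 28. −1: 27.

ω·4 + 4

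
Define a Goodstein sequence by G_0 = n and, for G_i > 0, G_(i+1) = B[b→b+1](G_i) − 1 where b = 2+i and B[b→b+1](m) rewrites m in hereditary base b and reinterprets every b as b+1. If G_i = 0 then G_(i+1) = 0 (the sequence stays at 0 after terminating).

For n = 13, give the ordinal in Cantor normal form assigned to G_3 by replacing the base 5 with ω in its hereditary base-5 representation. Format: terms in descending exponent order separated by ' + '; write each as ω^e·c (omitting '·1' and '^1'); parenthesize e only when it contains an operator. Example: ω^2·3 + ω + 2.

ω^(ω + 1) + ω^3·3 + ω^2·3 + ω·3 + 2

(0) 13|_2 = 2^(2 + 1) + 2^2 + 1 ↦ 3^(3 + 1) + 3^3 + 1|_3 = 109 ⇒ 108
(1) 108|_3 = 3^(3 + 1) + 3^3 ↦ 4^(4 + 1) + 4^4|_4 = 1280 ⇒ 1279
(2) 1279|_4 = 4^(4 + 1) + 3·4^3 + 3·4^2 + 3·4 + 3 ↦ 5^(5 + 1) + 3·5^3 + 3·5^2 + 3·5 + 3|_5 = 16093 ⇒ 16092
(3) 16092|_5 = 5^(5 + 1) + 3·5^3 + 3·5^2 + 3·5 + 2 ↦ 6^(6 + 1) + 3·6^3 + 3·6^2 + 3·6 + 2|_6 = 280712 ⇒ 280711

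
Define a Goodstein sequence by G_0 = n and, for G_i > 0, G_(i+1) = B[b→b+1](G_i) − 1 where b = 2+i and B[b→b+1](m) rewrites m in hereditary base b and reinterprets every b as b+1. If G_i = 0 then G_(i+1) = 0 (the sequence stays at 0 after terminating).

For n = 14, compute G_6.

i=0: 14 = 2^(2 + 1) + 2^2 + 2 (b=2); 2→3: 3^(3 + 1) + 3^3 + 3 = 111; 111−1 = 110
i=1: 110 = 3^(3 + 1) + 3^3 + 2 (b=3); 3→4: 4^(4 + 1) + 4^4 + 2 = 1282; 1282−1 = 1281
i=2: 1281 = 4^(4 + 1) + 4^4 + 1 (b=4); 4→5: 5^(5 + 1) + 5^5 + 1 = 18751; 18751−1 = 18750
i=3: 18750 = 5^(5 + 1) + 5^5 (b=5); 5→6: 6^(6 + 1) + 6^6 = 326592; 326592−1 = 326591
i=4: 326591 = 6^(6 + 1) + 5·6^5 + 5·6^4 + 5·6^3 + 5·6^2 + 5·6 + 5 (b=6); 6→7: 7^(7 + 1) + 5·7^5 + 5·7^4 + 5·7^3 + 5·7^2 + 5·7 + 5 = 5862841; 5862841−1 = 5862840
i=5: 5862840 = 7^(7 + 1) + 5·7^5 + 5·7^4 + 5·7^3 + 5·7^2 + 5·7 + 4 (b=7); 7→8: 8^(8 + 1) + 5·8^5 + 5·8^4 + 5·8^3 + 5·8^2 + 5·8 + 4 = 134404972; 134404972−1 = 134404971

134404971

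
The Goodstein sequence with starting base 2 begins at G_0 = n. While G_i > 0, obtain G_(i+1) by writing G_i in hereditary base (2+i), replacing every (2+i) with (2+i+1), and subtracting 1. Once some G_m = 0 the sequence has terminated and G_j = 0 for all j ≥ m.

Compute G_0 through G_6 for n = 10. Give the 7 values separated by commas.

(0) 10|_2 = 2^(2 + 1) + 2 ↦ 3^(3 + 1) + 3|_3 = 84 ⇒ 83
(1) 83|_3 = 3^(3 + 1) + 2 ↦ 4^(4 + 1) + 2|_4 = 1026 ⇒ 1025
(2) 1025|_4 = 4^(4 + 1) + 1 ↦ 5^(5 + 1) + 1|_5 = 15626 ⇒ 15625
(3) 15625|_5 = 5^(5 + 1) ↦ 6^(6 + 1)|_6 = 279936 ⇒ 279935
(4) 279935|_6 = 5·6^6 + 5·6^5 + 5·6^4 + 5·6^3 + 5·6^2 + 5·6 + 5 ↦ 5·7^7 + 5·7^5 + 5·7^4 + 5·7^3 + 5·7^2 + 5·7 + 5|_7 = 4215755 ⇒ 4215754
(5) 4215754|_7 = 5·7^7 + 5·7^5 + 5·7^4 + 5·7^3 + 5·7^2 + 5·7 + 4 ↦ 5·8^8 + 5·8^5 + 5·8^4 + 5·8^3 + 5·8^2 + 5·8 + 4|_8 = 84073324 ⇒ 84073323

10, 83, 1025, 15625, 279935, 4215754, 84073323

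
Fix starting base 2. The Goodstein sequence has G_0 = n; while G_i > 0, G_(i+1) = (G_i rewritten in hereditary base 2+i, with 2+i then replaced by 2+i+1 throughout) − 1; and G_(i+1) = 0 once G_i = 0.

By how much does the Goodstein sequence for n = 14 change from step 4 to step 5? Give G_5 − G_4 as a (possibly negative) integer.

5536249

(0) 14|_2 = 2^(2 + 1) + 2^2 + 2 ↦ 3^(3 + 1) + 3^3 + 3|_3 = 111 ⇒ 110
(1) 110|_3 = 3^(3 + 1) + 3^3 + 2 ↦ 4^(4 + 1) + 4^4 + 2|_4 = 1282 ⇒ 1281
(2) 1281|_4 = 4^(4 + 1) + 4^4 + 1 ↦ 5^(5 + 1) + 5^5 + 1|_5 = 18751 ⇒ 18750
(3) 18750|_5 = 5^(5 + 1) + 5^5 ↦ 6^(6 + 1) + 6^6|_6 = 326592 ⇒ 326591
(4) 326591|_6 = 6^(6 + 1) + 5·6^5 + 5·6^4 + 5·6^3 + 5·6^2 + 5·6 + 5 ↦ 7^(7 + 1) + 5·7^5 + 5·7^4 + 5·7^3 + 5·7^2 + 5·7 + 5|_7 = 5862841 ⇒ 5862840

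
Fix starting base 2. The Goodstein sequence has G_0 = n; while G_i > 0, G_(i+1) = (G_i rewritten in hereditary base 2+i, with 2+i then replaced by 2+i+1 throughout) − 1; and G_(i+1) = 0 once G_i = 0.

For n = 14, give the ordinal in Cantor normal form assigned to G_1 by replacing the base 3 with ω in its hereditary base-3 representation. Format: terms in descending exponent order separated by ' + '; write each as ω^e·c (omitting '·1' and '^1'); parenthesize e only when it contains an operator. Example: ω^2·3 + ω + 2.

ω^(ω + 1) + ω^ω + 2

14 —HB2→ 2^(2 + 1) + 2^2 + 2 —bump→ 3^(3 + 1) + 3^3 + 3 = 111 —(−1)→ 110
110 —HB3→ 3^(3 + 1) + 3^3 + 2 —bump→ 4^(4 + 1) + 4^4 + 2 = 1282 —(−1)→ 1281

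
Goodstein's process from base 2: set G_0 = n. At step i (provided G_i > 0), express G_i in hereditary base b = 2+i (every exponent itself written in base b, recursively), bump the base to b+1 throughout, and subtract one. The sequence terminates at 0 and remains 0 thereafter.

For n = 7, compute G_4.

46657

i=0: 7 = 2^2 + 2 + 1 (b=2); 2→3: 3^3 + 3 + 1 = 31; 31−1 = 30
i=1: 30 = 3^3 + 3 (b=3); 3→4: 4^4 + 4 = 260; 260−1 = 259
i=2: 259 = 4^4 + 3 (b=4); 4→5: 5^5 + 3 = 3128; 3128−1 = 3127
i=3: 3127 = 5^5 + 2 (b=5); 5→6: 6^6 + 2 = 46658; 46658−1 = 46657
i=4: 46657 = 6^6 + 1 (b=6); 6→7: 7^7 + 1 = 823544; 823544−1 = 823543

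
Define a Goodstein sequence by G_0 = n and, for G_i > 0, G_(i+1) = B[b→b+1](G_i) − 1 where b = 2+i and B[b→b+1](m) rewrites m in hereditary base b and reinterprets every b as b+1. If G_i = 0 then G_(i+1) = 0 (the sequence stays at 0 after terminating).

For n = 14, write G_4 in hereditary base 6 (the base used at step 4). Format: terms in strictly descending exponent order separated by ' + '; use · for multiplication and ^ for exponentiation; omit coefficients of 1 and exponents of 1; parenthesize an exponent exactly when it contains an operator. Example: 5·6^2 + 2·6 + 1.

[0] 14 ≡ 2^(2 + 1) + 2^2 + 2 (base 2). Lift 3: 111. −1: 110.
[1] 110 ≡ 3^(3 + 1) + 3^3 + 2 (base 3). Lift 4: 1282. −1: 1281.
[2] 1281 ≡ 4^(4 + 1) + 4^4 + 1 (base 4). Lift 5: 18751. −1: 18750.
[3] 18750 ≡ 5^(5 + 1) + 5^5 (base 5). Lift 6: 326592. −1: 326591.
[4] 326591 ≡ 6^(6 + 1) + 5·6^5 + 5·6^4 + 5·6^3 + 5·6^2 + 5·6 + 5 (base 6). Lift 7: 5862841. −1: 5862840.

6^(6 + 1) + 5·6^5 + 5·6^4 + 5·6^3 + 5·6^2 + 5·6 + 5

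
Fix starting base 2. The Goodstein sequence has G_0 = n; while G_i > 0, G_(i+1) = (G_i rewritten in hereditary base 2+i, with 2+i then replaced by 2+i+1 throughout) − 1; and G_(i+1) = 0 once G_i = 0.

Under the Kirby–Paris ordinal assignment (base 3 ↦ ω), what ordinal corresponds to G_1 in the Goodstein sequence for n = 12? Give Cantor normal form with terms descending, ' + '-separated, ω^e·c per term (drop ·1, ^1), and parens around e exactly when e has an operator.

ω^(ω + 1) + ω^2·2 + ω·2 + 2

base 2: 12 = 2^(2 + 1) + 2^2; at 3: 3^(3 + 1) + 3^3 = 108; next = 107
base 3: 107 = 3^(3 + 1) + 2·3^2 + 2·3 + 2; at 4: 4^(4 + 1) + 2·4^2 + 2·4 + 2 = 1066; next = 1065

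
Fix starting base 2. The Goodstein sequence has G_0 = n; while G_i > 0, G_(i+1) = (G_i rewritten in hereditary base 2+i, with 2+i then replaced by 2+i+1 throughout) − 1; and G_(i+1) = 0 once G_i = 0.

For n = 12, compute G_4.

280019

12 —HB2→ 2^(2 + 1) + 2^2 —bump→ 3^(3 + 1) + 3^3 = 108 —(−1)→ 107
107 —HB3→ 3^(3 + 1) + 2·3^2 + 2·3 + 2 —bump→ 4^(4 + 1) + 2·4^2 + 2·4 + 2 = 1066 —(−1)→ 1065
1065 —HB4→ 4^(4 + 1) + 2·4^2 + 2·4 + 1 —bump→ 5^(5 + 1) + 2·5^2 + 2·5 + 1 = 15686 —(−1)→ 15685
15685 —HB5→ 5^(5 + 1) + 2·5^2 + 2·5 —bump→ 6^(6 + 1) + 2·6^2 + 2·6 = 280020 —(−1)→ 280019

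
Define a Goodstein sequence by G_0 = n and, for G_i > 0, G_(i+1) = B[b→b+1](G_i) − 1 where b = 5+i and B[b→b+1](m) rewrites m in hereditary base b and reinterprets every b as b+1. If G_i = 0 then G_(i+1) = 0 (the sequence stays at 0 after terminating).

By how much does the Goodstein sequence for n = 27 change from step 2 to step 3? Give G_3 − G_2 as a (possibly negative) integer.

G_0=27  [base 5] 5^2 + 2  →[5↦6]→  6^2 + 2 = 38  −1 ⇒ G_1=37
G_1=37  [base 6] 6^2 + 1  →[6↦7]→  7^2 + 1 = 50  −1 ⇒ G_2=49
G_2=49  [base 7] 7^2  →[7↦8]→  8^2 = 64  −1 ⇒ G_3=63

14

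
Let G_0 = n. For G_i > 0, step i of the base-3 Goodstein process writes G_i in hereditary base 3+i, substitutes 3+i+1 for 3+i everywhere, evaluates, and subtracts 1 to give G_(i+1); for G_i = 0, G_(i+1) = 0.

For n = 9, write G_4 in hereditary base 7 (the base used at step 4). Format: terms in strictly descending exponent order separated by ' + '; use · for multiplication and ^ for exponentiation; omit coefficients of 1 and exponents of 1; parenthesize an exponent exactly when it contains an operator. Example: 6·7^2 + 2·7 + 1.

3·7

step 0: 9 = 3^2; sub 4 for 3: 4^2; = 16; G_1 = 16−1 = 15
step 1: 15 = 3·4 + 3; sub 5 for 4: 3·5 + 3; = 18; G_2 = 18−1 = 17
step 2: 17 = 3·5 + 2; sub 6 for 5: 3·6 + 2; = 20; G_3 = 20−1 = 19
step 3: 19 = 3·6 + 1; sub 7 for 6: 3·7 + 1; = 22; G_4 = 22−1 = 21
step 4: 21 = 3·7; sub 8 for 7: 3·8; = 24; G_5 = 24−1 = 23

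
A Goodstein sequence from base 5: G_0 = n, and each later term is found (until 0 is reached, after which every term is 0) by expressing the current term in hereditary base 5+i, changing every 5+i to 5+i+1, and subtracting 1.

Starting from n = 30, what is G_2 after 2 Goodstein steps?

53

G_0=30  [base 5] 5^2 + 5  →[5↦6]→  6^2 + 6 = 42  −1 ⇒ G_1=41
G_1=41  [base 6] 6^2 + 5  →[6↦7]→  7^2 + 5 = 54  −1 ⇒ G_2=53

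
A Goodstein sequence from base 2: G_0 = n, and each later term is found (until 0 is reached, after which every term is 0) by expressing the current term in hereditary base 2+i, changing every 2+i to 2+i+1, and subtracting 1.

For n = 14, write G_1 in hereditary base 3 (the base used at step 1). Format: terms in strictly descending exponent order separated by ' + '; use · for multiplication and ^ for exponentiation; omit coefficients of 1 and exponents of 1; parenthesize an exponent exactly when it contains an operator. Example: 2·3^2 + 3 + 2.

G_0 = 14. HB_2(14) = 2^(2 + 1) + 2^2 + 2. Bump = 111. G_1 = 110.
G_1 = 110. HB_3(110) = 3^(3 + 1) + 3^3 + 2. Bump = 1282. G_2 = 1281.

3^(3 + 1) + 3^3 + 2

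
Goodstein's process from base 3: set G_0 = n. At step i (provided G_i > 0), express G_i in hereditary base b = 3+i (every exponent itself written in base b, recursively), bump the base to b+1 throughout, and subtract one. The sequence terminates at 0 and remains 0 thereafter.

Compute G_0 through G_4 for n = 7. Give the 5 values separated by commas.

7, 8, 9, 9, 9

G_0 = 7. HB_3(7) = 2·3 + 1. Bump = 9. G_1 = 8.
G_1 = 8. HB_4(8) = 2·4. Bump = 10. G_2 = 9.
G_2 = 9. HB_5(9) = 5 + 4. Bump = 10. G_3 = 9.
G_3 = 9. HB_6(9) = 6 + 3. Bump = 10. G_4 = 9.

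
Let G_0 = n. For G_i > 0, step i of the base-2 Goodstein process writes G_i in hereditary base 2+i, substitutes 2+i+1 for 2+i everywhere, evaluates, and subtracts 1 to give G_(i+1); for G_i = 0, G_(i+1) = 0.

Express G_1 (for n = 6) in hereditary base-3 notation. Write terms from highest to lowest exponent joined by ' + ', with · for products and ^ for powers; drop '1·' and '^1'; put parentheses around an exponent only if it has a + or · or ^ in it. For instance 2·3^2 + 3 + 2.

3^3 + 2

G_0 = 6. HB_2(6) = 2^2 + 2. Bump = 30. G_1 = 29.
G_1 = 29. HB_3(29) = 3^3 + 2. Bump = 258. G_2 = 257.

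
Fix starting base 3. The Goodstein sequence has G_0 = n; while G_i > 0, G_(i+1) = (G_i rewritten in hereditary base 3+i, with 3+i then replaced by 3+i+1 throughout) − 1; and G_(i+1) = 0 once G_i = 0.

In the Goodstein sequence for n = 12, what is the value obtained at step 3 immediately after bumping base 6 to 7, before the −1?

50

G_0 = 12. HB_3(12) = 3^2 + 3. Bump = 20. G_1 = 19.
G_1 = 19. HB_4(19) = 4^2 + 3. Bump = 28. G_2 = 27.
G_2 = 27. HB_5(27) = 5^2 + 2. Bump = 38. G_3 = 37.
G_3 = 37. HB_6(37) = 6^2 + 1. Bump = 50. G_4 = 49.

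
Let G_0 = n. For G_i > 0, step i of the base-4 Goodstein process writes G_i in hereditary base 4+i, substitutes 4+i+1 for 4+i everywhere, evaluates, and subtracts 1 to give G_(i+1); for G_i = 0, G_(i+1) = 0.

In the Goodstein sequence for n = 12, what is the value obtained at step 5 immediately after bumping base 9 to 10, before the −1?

20

i=0: 12 = 3·4 (b=4); 4→5: 3·5 = 15; 15−1 = 14
i=1: 14 = 2·5 + 4 (b=5); 5→6: 2·6 + 4 = 16; 16−1 = 15
i=2: 15 = 2·6 + 3 (b=6); 6→7: 2·7 + 3 = 17; 17−1 = 16
i=3: 16 = 2·7 + 2 (b=7); 7→8: 2·8 + 2 = 18; 18−1 = 17
i=4: 17 = 2·8 + 1 (b=8); 8→9: 2·9 + 1 = 19; 19−1 = 18
i=5: 18 = 2·9 (b=9); 9→10: 2·10 = 20; 20−1 = 19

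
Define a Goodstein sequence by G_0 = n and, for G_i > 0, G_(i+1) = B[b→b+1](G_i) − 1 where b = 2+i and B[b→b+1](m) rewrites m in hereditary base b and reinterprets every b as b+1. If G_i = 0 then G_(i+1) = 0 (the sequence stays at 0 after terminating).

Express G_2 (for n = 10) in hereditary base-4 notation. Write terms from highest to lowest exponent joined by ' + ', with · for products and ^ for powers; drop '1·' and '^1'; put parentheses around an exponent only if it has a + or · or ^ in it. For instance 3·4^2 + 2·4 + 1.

i=0: 10 = 2^(2 + 1) + 2 (b=2); 2→3: 3^(3 + 1) + 3 = 84; 84−1 = 83
i=1: 83 = 3^(3 + 1) + 2 (b=3); 3→4: 4^(4 + 1) + 2 = 1026; 1026−1 = 1025
i=2: 1025 = 4^(4 + 1) + 1 (b=4); 4→5: 5^(5 + 1) + 1 = 15626; 15626−1 = 15625

4^(4 + 1) + 1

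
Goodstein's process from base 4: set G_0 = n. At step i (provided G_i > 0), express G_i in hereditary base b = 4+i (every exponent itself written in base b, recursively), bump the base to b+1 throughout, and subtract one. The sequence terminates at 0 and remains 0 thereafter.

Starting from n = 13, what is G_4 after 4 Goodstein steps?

19

G_0=13  [base 4] 3·4 + 1  →[4↦5]→  3·5 + 1 = 16  −1 ⇒ G_1=15
G_1=15  [base 5] 3·5  →[5↦6]→  3·6 = 18  −1 ⇒ G_2=17
G_2=17  [base 6] 2·6 + 5  →[6↦7]→  2·7 + 5 = 19  −1 ⇒ G_3=18
G_3=18  [base 7] 2·7 + 4  →[7↦8]→  2·8 + 4 = 20  −1 ⇒ G_4=19
G_4=19  [base 8] 2·8 + 3  →[8↦9]→  2·9 + 3 = 21  −1 ⇒ G_5=20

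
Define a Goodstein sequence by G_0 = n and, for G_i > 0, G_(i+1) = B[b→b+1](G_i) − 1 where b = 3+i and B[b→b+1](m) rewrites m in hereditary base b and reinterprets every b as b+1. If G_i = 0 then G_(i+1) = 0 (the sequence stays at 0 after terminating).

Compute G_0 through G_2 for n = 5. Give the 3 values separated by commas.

[0] 5 ≡ 3 + 2 (base 3). Lift 4: 6. −1: 5.
[1] 5 ≡ 4 + 1 (base 4). Lift 5: 6. −1: 5.

5, 5, 5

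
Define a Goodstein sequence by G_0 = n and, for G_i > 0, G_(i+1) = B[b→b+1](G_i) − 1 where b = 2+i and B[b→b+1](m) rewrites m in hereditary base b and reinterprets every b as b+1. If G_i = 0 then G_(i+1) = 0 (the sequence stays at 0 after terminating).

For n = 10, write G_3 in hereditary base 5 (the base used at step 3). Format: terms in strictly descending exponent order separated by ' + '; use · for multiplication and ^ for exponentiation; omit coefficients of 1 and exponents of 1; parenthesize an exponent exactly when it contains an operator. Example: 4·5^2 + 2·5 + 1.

5^(5 + 1)

base 2: 10 = 2^(2 + 1) + 2; at 3: 3^(3 + 1) + 3 = 84; next = 83
base 3: 83 = 3^(3 + 1) + 2; at 4: 4^(4 + 1) + 2 = 1026; next = 1025
base 4: 1025 = 4^(4 + 1) + 1; at 5: 5^(5 + 1) + 1 = 15626; next = 15625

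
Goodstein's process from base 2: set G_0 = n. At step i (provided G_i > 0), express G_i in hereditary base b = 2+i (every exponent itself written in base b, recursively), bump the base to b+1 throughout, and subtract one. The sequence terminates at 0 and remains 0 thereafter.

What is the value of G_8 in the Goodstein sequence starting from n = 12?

100000000211

i=0: 12 = 2^(2 + 1) + 2^2 (b=2); 2→3: 3^(3 + 1) + 3^3 = 108; 108−1 = 107
i=1: 107 = 3^(3 + 1) + 2·3^2 + 2·3 + 2 (b=3); 3→4: 4^(4 + 1) + 2·4^2 + 2·4 + 2 = 1066; 1066−1 = 1065
i=2: 1065 = 4^(4 + 1) + 2·4^2 + 2·4 + 1 (b=4); 4→5: 5^(5 + 1) + 2·5^2 + 2·5 + 1 = 15686; 15686−1 = 15685
i=3: 15685 = 5^(5 + 1) + 2·5^2 + 2·5 (b=5); 5→6: 6^(6 + 1) + 2·6^2 + 2·6 = 280020; 280020−1 = 280019
i=4: 280019 = 6^(6 + 1) + 2·6^2 + 6 + 5 (b=6); 6→7: 7^(7 + 1) + 2·7^2 + 7 + 5 = 5764911; 5764911−1 = 5764910
i=5: 5764910 = 7^(7 + 1) + 2·7^2 + 7 + 4 (b=7); 7→8: 8^(8 + 1) + 2·8^2 + 8 + 4 = 134217868; 134217868−1 = 134217867
i=6: 134217867 = 8^(8 + 1) + 2·8^2 + 8 + 3 (b=8); 8→9: 9^(9 + 1) + 2·9^2 + 9 + 3 = 3486784575; 3486784575−1 = 3486784574
i=7: 3486784574 = 9^(9 + 1) + 2·9^2 + 9 + 2 (b=9); 9→10: 10^(10 + 1) + 2·10^2 + 10 + 2 = 100000000212; 100000000212−1 = 100000000211
i=8: 100000000211 = 10^(10 + 1) + 2·10^2 + 10 + 1 (b=10); 10→11: 11^(11 + 1) + 2·11^2 + 11 + 1 = 3138428376975; 3138428376975−1 = 3138428376974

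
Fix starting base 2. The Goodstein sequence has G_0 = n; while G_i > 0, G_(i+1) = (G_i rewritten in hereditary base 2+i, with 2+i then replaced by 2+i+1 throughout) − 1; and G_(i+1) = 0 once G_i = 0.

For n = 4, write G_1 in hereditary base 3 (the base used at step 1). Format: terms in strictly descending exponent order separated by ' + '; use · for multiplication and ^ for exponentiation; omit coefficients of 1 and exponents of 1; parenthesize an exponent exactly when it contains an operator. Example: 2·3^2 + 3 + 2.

2·3^2 + 2·3 + 2

(0) 4|_2 = 2^2 ↦ 3^3|_3 = 27 ⇒ 26
(1) 26|_3 = 2·3^2 + 2·3 + 2 ↦ 2·4^2 + 2·4 + 2|_4 = 42 ⇒ 41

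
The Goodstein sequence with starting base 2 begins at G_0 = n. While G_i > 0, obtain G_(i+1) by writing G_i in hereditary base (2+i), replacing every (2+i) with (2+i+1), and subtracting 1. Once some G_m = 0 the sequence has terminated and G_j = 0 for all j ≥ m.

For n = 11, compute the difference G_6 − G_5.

base 2: 11 = 2^(2 + 1) + 2 + 1; at 3: 3^(3 + 1) + 3 + 1 = 85; next = 84
base 3: 84 = 3^(3 + 1) + 3; at 4: 4^(4 + 1) + 4 = 1028; next = 1027
base 4: 1027 = 4^(4 + 1) + 3; at 5: 5^(5 + 1) + 3 = 15628; next = 15627
base 5: 15627 = 5^(5 + 1) + 2; at 6: 6^(6 + 1) + 2 = 279938; next = 279937
base 6: 279937 = 6^(6 + 1) + 1; at 7: 7^(7 + 1) + 1 = 5764802; next = 5764801
base 7: 5764801 = 7^(7 + 1); at 8: 8^(8 + 1) = 134217728; next = 134217727

128452926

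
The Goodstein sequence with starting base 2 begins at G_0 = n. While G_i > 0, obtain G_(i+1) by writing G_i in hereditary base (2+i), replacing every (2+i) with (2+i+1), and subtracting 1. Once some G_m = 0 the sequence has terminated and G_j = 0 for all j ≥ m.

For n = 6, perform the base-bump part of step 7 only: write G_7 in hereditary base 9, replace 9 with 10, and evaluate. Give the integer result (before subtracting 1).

(0) 6|_2 = 2^2 + 2 ↦ 3^3 + 3|_3 = 30 ⇒ 29
(1) 29|_3 = 3^3 + 2 ↦ 4^4 + 2|_4 = 258 ⇒ 257
(2) 257|_4 = 4^4 + 1 ↦ 5^5 + 1|_5 = 3126 ⇒ 3125
(3) 3125|_5 = 5^5 ↦ 6^6|_6 = 46656 ⇒ 46655
(4) 46655|_6 = 5·6^5 + 5·6^4 + 5·6^3 + 5·6^2 + 5·6 + 5 ↦ 5·7^5 + 5·7^4 + 5·7^3 + 5·7^2 + 5·7 + 5|_7 = 98040 ⇒ 98039
(5) 98039|_7 = 5·7^5 + 5·7^4 + 5·7^3 + 5·7^2 + 5·7 + 4 ↦ 5·8^5 + 5·8^4 + 5·8^3 + 5·8^2 + 5·8 + 4|_8 = 187244 ⇒ 187243
(6) 187243|_8 = 5·8^5 + 5·8^4 + 5·8^3 + 5·8^2 + 5·8 + 3 ↦ 5·9^5 + 5·9^4 + 5·9^3 + 5·9^2 + 5·9 + 3|_9 = 332148 ⇒ 332147
(7) 332147|_9 = 5·9^5 + 5·9^4 + 5·9^3 + 5·9^2 + 5·9 + 2 ↦ 5·10^5 + 5·10^4 + 5·10^3 + 5·10^2 + 5·10 + 2|_10 = 555552 ⇒ 555551

555552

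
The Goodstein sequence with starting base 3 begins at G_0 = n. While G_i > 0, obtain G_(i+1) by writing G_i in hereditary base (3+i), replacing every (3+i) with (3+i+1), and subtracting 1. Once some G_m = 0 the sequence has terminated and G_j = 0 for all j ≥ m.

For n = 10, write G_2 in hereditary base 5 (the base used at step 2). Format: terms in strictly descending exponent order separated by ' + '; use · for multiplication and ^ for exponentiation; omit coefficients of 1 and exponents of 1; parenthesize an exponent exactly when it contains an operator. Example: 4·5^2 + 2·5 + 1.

4·5 + 4

G_0=10  [base 3] 3^2 + 1  →[3↦4]→  4^2 + 1 = 17  −1 ⇒ G_1=16
G_1=16  [base 4] 4^2  →[4↦5]→  5^2 = 25  −1 ⇒ G_2=24
G_2=24  [base 5] 4·5 + 4  →[5↦6]→  4·6 + 4 = 28  −1 ⇒ G_3=27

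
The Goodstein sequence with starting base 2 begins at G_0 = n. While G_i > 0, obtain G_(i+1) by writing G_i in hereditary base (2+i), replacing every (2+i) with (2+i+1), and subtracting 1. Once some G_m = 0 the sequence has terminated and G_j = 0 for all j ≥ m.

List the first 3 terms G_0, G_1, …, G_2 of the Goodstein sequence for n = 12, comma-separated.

12, 107, 1065

[0] 12 ≡ 2^(2 + 1) + 2^2 (base 2). Lift 3: 108. −1: 107.
[1] 107 ≡ 3^(3 + 1) + 2·3^2 + 2·3 + 2 (base 3). Lift 4: 1066. −1: 1065.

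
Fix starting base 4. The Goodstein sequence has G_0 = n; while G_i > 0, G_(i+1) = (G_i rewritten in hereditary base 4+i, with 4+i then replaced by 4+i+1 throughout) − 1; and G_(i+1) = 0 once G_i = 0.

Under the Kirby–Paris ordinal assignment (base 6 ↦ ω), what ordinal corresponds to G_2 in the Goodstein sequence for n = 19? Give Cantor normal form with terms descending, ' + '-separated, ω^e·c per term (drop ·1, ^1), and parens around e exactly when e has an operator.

ω^2 + 1

[0] 19 ≡ 4^2 + 3 (base 4). Lift 5: 28. −1: 27.
[1] 27 ≡ 5^2 + 2 (base 5). Lift 6: 38. −1: 37.
[2] 37 ≡ 6^2 + 1 (base 6). Lift 7: 50. −1: 49.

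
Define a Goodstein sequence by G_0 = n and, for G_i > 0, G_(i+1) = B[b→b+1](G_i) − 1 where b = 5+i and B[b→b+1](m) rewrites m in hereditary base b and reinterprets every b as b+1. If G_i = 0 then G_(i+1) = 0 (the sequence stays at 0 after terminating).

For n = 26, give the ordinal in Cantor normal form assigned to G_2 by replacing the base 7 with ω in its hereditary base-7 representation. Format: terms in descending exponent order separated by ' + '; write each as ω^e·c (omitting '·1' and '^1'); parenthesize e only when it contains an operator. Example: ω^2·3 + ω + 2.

[0] 26 ≡ 5^2 + 1 (base 5). Lift 6: 37. −1: 36.
[1] 36 ≡ 6^2 (base 6). Lift 7: 49. −1: 48.

ω·6 + 6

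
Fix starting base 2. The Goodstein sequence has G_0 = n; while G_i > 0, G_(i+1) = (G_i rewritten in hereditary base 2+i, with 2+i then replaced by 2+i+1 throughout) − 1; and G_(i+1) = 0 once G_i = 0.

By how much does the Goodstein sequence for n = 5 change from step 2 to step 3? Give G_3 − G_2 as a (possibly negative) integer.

212

G_0 = 5. HB_2(5) = 2^2 + 1. Bump = 28. G_1 = 27.
G_1 = 27. HB_3(27) = 3^3. Bump = 256. G_2 = 255.
G_2 = 255. HB_4(255) = 3·4^3 + 3·4^2 + 3·4 + 3. Bump = 468. G_3 = 467.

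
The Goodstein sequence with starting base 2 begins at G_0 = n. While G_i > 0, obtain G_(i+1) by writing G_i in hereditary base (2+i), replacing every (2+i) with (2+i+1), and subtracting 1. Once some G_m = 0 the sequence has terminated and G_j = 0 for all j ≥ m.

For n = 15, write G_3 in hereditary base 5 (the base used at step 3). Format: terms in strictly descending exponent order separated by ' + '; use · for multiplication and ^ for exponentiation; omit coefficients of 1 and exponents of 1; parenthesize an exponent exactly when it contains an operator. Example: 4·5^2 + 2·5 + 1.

5^(5 + 1) + 5^5 + 2

15 —HB2→ 2^(2 + 1) + 2^2 + 2 + 1 —bump→ 3^(3 + 1) + 3^3 + 3 + 1 = 112 —(−1)→ 111
111 —HB3→ 3^(3 + 1) + 3^3 + 3 —bump→ 4^(4 + 1) + 4^4 + 4 = 1284 —(−1)→ 1283
1283 —HB4→ 4^(4 + 1) + 4^4 + 3 —bump→ 5^(5 + 1) + 5^5 + 3 = 18753 —(−1)→ 18752
18752 —HB5→ 5^(5 + 1) + 5^5 + 2 —bump→ 6^(6 + 1) + 6^6 + 2 = 326594 —(−1)→ 326593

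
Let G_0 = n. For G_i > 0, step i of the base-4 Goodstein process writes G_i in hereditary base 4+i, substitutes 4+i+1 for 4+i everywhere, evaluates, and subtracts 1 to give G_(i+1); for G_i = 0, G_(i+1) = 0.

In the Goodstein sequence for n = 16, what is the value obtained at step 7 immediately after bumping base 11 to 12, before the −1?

G_0 = 16. HB_4(16) = 4^2. Bump = 25. G_1 = 24.
G_1 = 24. HB_5(24) = 4·5 + 4. Bump = 28. G_2 = 27.
G_2 = 27. HB_6(27) = 4·6 + 3. Bump = 31. G_3 = 30.
G_3 = 30. HB_7(30) = 4·7 + 2. Bump = 34. G_4 = 33.
G_4 = 33. HB_8(33) = 4·8 + 1. Bump = 37. G_5 = 36.
G_5 = 36. HB_9(36) = 4·9. Bump = 40. G_6 = 39.
G_6 = 39. HB_10(39) = 3·10 + 9. Bump = 42. G_7 = 41.
G_7 = 41. HB_11(41) = 3·11 + 8. Bump = 44. G_8 = 43.

44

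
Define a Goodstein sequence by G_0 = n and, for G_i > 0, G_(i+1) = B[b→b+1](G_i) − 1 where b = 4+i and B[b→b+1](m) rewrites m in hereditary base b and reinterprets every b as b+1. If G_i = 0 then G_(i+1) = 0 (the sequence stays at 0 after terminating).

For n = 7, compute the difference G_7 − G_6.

-1

G_0 = 7. HB_4(7) = 4 + 3. Bump = 8. G_1 = 7.
G_1 = 7. HB_5(7) = 5 + 2. Bump = 8. G_2 = 7.
G_2 = 7. HB_6(7) = 6 + 1. Bump = 8. G_3 = 7.
G_3 = 7. HB_7(7) = 7. Bump = 8. G_4 = 7.
G_4 = 7. HB_8(7) = 7. Bump = 7. G_5 = 6.
G_5 = 6. HB_9(6) = 6. Bump = 6. G_6 = 5.
G_6 = 5. HB_10(5) = 5. Bump = 5. G_7 = 4.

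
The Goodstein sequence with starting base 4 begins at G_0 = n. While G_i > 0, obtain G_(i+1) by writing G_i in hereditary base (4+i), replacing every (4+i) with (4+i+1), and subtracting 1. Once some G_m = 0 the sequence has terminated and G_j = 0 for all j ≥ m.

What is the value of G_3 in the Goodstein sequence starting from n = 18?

48

i=0: 18 = 4^2 + 2 (b=4); 4→5: 5^2 + 2 = 27; 27−1 = 26
i=1: 26 = 5^2 + 1 (b=5); 5→6: 6^2 + 1 = 37; 37−1 = 36
i=2: 36 = 6^2 (b=6); 6→7: 7^2 = 49; 49−1 = 48
i=3: 48 = 6·7 + 6 (b=7); 7→8: 6·8 + 6 = 54; 54−1 = 53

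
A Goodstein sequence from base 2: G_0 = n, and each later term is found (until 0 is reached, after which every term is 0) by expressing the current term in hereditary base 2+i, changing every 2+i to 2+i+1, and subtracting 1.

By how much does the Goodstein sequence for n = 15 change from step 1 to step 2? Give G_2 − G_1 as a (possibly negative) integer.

1172

base 2: 15 = 2^(2 + 1) + 2^2 + 2 + 1; at 3: 3^(3 + 1) + 3^3 + 3 + 1 = 112; next = 111
base 3: 111 = 3^(3 + 1) + 3^3 + 3; at 4: 4^(4 + 1) + 4^4 + 4 = 1284; next = 1283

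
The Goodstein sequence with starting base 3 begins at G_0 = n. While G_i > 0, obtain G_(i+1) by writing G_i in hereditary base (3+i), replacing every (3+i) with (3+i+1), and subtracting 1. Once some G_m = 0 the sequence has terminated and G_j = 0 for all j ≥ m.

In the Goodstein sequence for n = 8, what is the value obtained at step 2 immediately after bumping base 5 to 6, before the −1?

8 —HB3→ 2·3 + 2 —bump→ 2·4 + 2 = 10 —(−1)→ 9
9 —HB4→ 2·4 + 1 —bump→ 2·5 + 1 = 11 —(−1)→ 10
10 —HB5→ 2·5 —bump→ 2·6 = 12 —(−1)→ 11

12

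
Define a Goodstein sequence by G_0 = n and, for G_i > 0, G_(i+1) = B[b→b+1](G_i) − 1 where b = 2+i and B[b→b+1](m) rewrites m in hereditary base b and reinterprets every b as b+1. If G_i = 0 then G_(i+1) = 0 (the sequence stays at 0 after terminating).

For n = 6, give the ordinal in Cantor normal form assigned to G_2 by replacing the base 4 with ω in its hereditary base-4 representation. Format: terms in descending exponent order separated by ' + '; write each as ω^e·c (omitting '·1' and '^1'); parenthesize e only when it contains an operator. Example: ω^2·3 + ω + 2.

ω^ω + 1

base 2: 6 = 2^2 + 2; at 3: 3^3 + 3 = 30; next = 29
base 3: 29 = 3^3 + 2; at 4: 4^4 + 2 = 258; next = 257
base 4: 257 = 4^4 + 1; at 5: 5^5 + 1 = 3126; next = 3125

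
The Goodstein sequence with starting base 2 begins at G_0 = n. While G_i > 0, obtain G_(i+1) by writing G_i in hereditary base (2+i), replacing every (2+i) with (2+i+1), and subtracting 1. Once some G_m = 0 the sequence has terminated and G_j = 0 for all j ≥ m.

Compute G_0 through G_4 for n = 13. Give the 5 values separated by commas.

13, 108, 1279, 16092, 280711

step 0: 13 = 2^(2 + 1) + 2^2 + 1; sub 3 for 2: 3^(3 + 1) + 3^3 + 1; = 109; G_1 = 109−1 = 108
step 1: 108 = 3^(3 + 1) + 3^3; sub 4 for 3: 4^(4 + 1) + 4^4; = 1280; G_2 = 1280−1 = 1279
step 2: 1279 = 4^(4 + 1) + 3·4^3 + 3·4^2 + 3·4 + 3; sub 5 for 4: 5^(5 + 1) + 3·5^3 + 3·5^2 + 3·5 + 3; = 16093; G_3 = 16093−1 = 16092
step 3: 16092 = 5^(5 + 1) + 3·5^3 + 3·5^2 + 3·5 + 2; sub 6 for 5: 6^(6 + 1) + 3·6^3 + 3·6^2 + 3·6 + 2; = 280712; G_4 = 280712−1 = 280711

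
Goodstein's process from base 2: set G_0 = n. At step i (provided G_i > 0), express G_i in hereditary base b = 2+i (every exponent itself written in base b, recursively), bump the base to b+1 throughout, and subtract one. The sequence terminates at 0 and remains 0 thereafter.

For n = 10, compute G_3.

15625

G_0 = 10. HB_2(10) = 2^(2 + 1) + 2. Bump = 84. G_1 = 83.
G_1 = 83. HB_3(83) = 3^(3 + 1) + 2. Bump = 1026. G_2 = 1025.
G_2 = 1025. HB_4(1025) = 4^(4 + 1) + 1. Bump = 15626. G_3 = 15625.
G_3 = 15625. HB_5(15625) = 5^(5 + 1). Bump = 279936. G_4 = 279935.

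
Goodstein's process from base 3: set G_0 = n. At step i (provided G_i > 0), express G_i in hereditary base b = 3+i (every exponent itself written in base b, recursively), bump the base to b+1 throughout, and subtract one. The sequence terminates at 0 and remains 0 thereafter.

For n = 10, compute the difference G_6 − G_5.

3

G_0=10  [base 3] 3^2 + 1  →[3↦4]→  4^2 + 1 = 17  −1 ⇒ G_1=16
G_1=16  [base 4] 4^2  →[4↦5]→  5^2 = 25  −1 ⇒ G_2=24
G_2=24  [base 5] 4·5 + 4  →[5↦6]→  4·6 + 4 = 28  −1 ⇒ G_3=27
G_3=27  [base 6] 4·6 + 3  →[6↦7]→  4·7 + 3 = 31  −1 ⇒ G_4=30
G_4=30  [base 7] 4·7 + 2  →[7↦8]→  4·8 + 2 = 34  −1 ⇒ G_5=33
G_5=33  [base 8] 4·8 + 1  →[8↦9]→  4·9 + 1 = 37  −1 ⇒ G_6=36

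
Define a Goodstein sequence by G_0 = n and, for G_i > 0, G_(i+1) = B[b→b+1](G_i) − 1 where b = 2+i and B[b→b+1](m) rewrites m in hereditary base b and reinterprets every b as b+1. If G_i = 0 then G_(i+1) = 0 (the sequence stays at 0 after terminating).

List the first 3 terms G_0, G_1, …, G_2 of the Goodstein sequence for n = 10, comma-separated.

10, 83, 1025

i=0: 10 = 2^(2 + 1) + 2 (b=2); 2→3: 3^(3 + 1) + 3 = 84; 84−1 = 83
i=1: 83 = 3^(3 + 1) + 2 (b=3); 3→4: 4^(4 + 1) + 2 = 1026; 1026−1 = 1025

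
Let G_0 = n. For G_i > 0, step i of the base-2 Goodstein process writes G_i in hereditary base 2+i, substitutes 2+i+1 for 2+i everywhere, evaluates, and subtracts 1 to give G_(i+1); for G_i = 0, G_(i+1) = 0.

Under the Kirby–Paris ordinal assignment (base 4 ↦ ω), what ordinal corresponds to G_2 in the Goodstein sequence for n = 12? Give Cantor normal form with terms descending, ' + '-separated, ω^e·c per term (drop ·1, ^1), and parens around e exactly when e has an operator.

ω^(ω + 1) + ω^2·2 + ω·2 + 1

12 —HB2→ 2^(2 + 1) + 2^2 —bump→ 3^(3 + 1) + 3^3 = 108 —(−1)→ 107
107 —HB3→ 3^(3 + 1) + 2·3^2 + 2·3 + 2 —bump→ 4^(4 + 1) + 2·4^2 + 2·4 + 2 = 1066 —(−1)→ 1065
1065 —HB4→ 4^(4 + 1) + 2·4^2 + 2·4 + 1 —bump→ 5^(5 + 1) + 2·5^2 + 2·5 + 1 = 15686 —(−1)→ 15685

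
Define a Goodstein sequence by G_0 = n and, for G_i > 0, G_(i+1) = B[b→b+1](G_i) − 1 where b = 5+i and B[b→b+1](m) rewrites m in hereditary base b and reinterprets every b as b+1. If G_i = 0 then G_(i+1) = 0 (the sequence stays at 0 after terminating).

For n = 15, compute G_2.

G_0=15  [base 5] 3·5  →[5↦6]→  3·6 = 18  −1 ⇒ G_1=17
G_1=17  [base 6] 2·6 + 5  →[6↦7]→  2·7 + 5 = 19  −1 ⇒ G_2=18
G_2=18  [base 7] 2·7 + 4  →[7↦8]→  2·8 + 4 = 20  −1 ⇒ G_3=19

18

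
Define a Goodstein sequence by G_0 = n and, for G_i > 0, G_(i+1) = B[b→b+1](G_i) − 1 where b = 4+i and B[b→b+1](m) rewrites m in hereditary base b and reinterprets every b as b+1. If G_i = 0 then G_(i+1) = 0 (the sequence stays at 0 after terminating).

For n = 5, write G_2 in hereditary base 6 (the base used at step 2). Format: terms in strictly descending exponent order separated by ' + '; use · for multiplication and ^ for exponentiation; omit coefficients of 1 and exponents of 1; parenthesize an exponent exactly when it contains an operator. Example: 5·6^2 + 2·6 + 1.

base 4: 5 = 4 + 1; at 5: 5 + 1 = 6; next = 5
base 5: 5 = 5; at 6: 6 = 6; next = 5

5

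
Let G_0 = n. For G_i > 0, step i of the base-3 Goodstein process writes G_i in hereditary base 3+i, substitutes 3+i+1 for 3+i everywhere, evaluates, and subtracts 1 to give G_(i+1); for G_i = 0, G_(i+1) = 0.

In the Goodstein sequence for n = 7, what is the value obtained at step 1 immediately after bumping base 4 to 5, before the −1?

step 0: 7 = 2·3 + 1; sub 4 for 3: 2·4 + 1; = 9; G_1 = 9−1 = 8
step 1: 8 = 2·4; sub 5 for 4: 2·5; = 10; G_2 = 10−1 = 9

10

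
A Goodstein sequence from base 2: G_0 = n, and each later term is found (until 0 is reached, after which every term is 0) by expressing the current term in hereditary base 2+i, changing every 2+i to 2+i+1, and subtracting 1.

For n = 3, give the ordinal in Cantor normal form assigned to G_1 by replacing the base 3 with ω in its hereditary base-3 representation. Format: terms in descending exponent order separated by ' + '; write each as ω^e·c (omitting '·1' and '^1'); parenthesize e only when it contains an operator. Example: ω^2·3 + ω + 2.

ω

base 2: 3 = 2 + 1; at 3: 3 + 1 = 4; next = 3
base 3: 3 = 3; at 4: 4 = 4; next = 3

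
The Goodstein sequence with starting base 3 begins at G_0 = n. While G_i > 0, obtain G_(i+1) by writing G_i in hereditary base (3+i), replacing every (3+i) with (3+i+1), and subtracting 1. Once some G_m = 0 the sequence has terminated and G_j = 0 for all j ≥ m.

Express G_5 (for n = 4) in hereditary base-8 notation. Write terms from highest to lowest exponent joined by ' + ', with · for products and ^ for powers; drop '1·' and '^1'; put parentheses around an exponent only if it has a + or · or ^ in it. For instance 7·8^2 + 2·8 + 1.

1

G_0=4  [base 3] 3 + 1  →[3↦4]→  4 + 1 = 5  −1 ⇒ G_1=4
G_1=4  [base 4] 4  →[4↦5]→  5 = 5  −1 ⇒ G_2=4
G_2=4  [base 5] 4  →[5↦6]→  4 = 4  −1 ⇒ G_3=3
G_3=3  [base 6] 3  →[6↦7]→  3 = 3  −1 ⇒ G_4=2
G_4=2  [base 7] 2  →[7↦8]→  2 = 2  −1 ⇒ G_5=1
G_5=1  [base 8] 1  →[8↦9]→  1 = 1  −1 ⇒ G_6=0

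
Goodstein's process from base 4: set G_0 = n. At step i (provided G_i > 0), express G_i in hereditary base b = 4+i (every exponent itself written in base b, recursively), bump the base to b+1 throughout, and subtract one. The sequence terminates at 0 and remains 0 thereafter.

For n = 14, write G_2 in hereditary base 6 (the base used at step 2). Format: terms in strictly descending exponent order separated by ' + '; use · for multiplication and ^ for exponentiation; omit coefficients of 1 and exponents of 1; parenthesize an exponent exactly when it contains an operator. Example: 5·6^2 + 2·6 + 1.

G_0 = 14. HB_4(14) = 3·4 + 2. Bump = 17. G_1 = 16.
G_1 = 16. HB_5(16) = 3·5 + 1. Bump = 19. G_2 = 18.
G_2 = 18. HB_6(18) = 3·6. Bump = 21. G_3 = 20.

3·6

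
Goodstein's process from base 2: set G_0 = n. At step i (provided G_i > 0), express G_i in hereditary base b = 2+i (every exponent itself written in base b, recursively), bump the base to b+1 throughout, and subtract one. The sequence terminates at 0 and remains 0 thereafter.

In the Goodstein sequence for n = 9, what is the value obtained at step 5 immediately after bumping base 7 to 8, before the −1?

G_0=9  [base 2] 2^(2 + 1) + 1  →[2↦3]→  3^(3 + 1) + 1 = 82  −1 ⇒ G_1=81
G_1=81  [base 3] 3^(3 + 1)  →[3↦4]→  4^(4 + 1) = 1024  −1 ⇒ G_2=1023
G_2=1023  [base 4] 3·4^4 + 3·4^3 + 3·4^2 + 3·4 + 3  →[4↦5]→  3·5^5 + 3·5^3 + 3·5^2 + 3·5 + 3 = 9843  −1 ⇒ G_3=9842
G_3=9842  [base 5] 3·5^5 + 3·5^3 + 3·5^2 + 3·5 + 2  →[5↦6]→  3·6^6 + 3·6^3 + 3·6^2 + 3·6 + 2 = 140744  −1 ⇒ G_4=140743
G_4=140743  [base 6] 3·6^6 + 3·6^3 + 3·6^2 + 3·6 + 1  →[6↦7]→  3·7^7 + 3·7^3 + 3·7^2 + 3·7 + 1 = 2471827  −1 ⇒ G_5=2471826
G_5=2471826  [base 7] 3·7^7 + 3·7^3 + 3·7^2 + 3·7  →[7↦8]→  3·8^8 + 3·8^3 + 3·8^2 + 3·8 = 50333400  −1 ⇒ G_6=50333399

50333400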